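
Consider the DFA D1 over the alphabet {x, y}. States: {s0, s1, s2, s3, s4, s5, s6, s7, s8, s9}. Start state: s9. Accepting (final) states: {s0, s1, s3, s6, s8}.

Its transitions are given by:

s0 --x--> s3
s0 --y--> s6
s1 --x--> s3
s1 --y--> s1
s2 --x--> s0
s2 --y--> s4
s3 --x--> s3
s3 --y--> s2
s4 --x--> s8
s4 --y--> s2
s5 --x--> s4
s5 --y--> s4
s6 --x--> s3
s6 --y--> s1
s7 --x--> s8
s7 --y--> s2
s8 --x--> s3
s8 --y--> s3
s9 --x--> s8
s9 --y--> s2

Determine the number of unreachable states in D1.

BFS from s9 reaches {s0, s1, s2, s3, s4, s6, s8, s9}; the 2 state(s) s5, s7 are never visited.

2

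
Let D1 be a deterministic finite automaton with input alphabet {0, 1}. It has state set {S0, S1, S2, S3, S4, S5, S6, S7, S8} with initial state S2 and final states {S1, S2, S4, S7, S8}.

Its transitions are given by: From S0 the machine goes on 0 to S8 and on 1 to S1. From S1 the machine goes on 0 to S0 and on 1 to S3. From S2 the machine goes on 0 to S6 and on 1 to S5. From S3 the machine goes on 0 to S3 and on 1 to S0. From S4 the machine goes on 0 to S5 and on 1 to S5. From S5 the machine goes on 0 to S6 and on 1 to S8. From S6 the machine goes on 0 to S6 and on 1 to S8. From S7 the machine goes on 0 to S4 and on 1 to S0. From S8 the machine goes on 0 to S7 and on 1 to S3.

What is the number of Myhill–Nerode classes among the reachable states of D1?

7

Initial partition by acceptance: {S1,S2,S4,S7,S8} | {S0,S3,S5,S6}.
Refine {S1,S2,S4,S7,S8} on symbol 0: members go to different blocks, giving {S1,S2,S4} and {S7,S8}.
Split {S0,S3,S5,S6} by δ(·,0) → {S3,S5,S6} and {S0}.
Split {S1,S2,S4} by δ(·,0) → {S2,S4} and {S1}.
Split {S3,S5,S6} by δ(·,1) → {S5,S6} and {S3}.
Split {S7,S8} by δ(·,0) → {S7} and {S8}.
The partition is now stable with 7 blocks: {S2,S4} | {S5,S6} | {S7} | {S0} | {S1} | {S3} | {S8}.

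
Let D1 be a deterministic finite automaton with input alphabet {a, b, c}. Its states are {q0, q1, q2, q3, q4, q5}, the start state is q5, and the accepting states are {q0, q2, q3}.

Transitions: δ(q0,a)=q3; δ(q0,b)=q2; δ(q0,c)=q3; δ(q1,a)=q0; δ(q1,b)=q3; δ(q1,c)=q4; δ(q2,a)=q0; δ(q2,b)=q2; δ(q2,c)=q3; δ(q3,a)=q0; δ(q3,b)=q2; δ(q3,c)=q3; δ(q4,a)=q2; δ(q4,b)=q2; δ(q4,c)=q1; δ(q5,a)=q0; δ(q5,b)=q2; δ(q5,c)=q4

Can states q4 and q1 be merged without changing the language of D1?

Initial partition by acceptance: {q0,q2,q3} | {q1,q4,q5}.
The partition is now stable with 2 blocks: {q0,q2,q3} | {q1,q4,q5}.
q4 and q1 lie in the same block of the stable partition, so they are equivalent — no string distinguishes them.

Yes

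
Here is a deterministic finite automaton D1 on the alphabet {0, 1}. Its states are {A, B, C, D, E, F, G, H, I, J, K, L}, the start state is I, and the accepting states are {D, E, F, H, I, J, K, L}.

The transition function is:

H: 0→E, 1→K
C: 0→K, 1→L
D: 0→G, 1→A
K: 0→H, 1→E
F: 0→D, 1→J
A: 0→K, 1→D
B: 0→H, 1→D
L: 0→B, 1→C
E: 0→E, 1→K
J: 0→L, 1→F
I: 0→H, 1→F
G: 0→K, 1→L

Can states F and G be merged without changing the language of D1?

No

Every state is reachable, so we keep all 12.
Initial partition by acceptance: {D,E,F,H,I,J,K,L} | {A,B,C,G}.
Refine {D,E,F,H,I,J,K,L} on symbol 0: members go to different blocks, giving {E,F,H,I,J,K} and {D,L}.
Refine {E,F,H,I,J,K} on symbol 0: members go to different blocks, giving {E,H,I,K} and {F,J}.
On input 1, block {E,H,I,K} splits into {E,H,K} and {I}.
The partition is now stable with 5 blocks: {E,H,K} | {A,B,C,G} | {D,L} | {F,J} | {I}.
F and G end up in different blocks, so they are distinguishable. For instance, the string 'ε' is accepted from only F.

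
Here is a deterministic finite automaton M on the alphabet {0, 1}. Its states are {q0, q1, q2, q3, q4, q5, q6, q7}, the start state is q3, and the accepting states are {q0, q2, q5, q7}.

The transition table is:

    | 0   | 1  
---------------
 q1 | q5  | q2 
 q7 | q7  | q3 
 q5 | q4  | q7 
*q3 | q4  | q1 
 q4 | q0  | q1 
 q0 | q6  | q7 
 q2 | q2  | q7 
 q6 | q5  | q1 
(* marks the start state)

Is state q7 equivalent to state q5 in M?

Every state is reachable, so we keep all 8.
Initial partition by acceptance: {q0,q2,q5,q7} | {q1,q3,q4,q6}.
Refine {q0,q2,q5,q7} on symbol 0: members go to different blocks, giving {q0,q5} and {q2,q7}.
Refine {q1,q3,q4,q6} on symbol 0: members go to different blocks, giving {q1,q4,q6} and {q3}.
Refine {q1,q4,q6} on symbol 1: members go to different blocks, giving {q4,q6} and {q1}.
Refine {q2,q7} on symbol 1: members go to different blocks, giving {q2} and {q7}.
The partition is now stable with 6 blocks: {q0,q5} | {q4,q6} | {q2} | {q3} | {q1} | {q7}.
q7 and q5 end up in different blocks, so they are distinguishable. For instance, the string '0' is accepted from only q7.

No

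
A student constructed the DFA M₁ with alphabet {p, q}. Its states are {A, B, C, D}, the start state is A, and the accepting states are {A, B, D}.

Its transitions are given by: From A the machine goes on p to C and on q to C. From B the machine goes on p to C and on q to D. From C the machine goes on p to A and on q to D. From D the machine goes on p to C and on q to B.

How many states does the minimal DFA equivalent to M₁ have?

P0 = {A,B,D} | {C}.
Refine {A,B,D} on symbol q: members go to different blocks, giving {B,D} and {A}.
The partition is now stable with 3 blocks: {B,D} | {C} | {A}.

3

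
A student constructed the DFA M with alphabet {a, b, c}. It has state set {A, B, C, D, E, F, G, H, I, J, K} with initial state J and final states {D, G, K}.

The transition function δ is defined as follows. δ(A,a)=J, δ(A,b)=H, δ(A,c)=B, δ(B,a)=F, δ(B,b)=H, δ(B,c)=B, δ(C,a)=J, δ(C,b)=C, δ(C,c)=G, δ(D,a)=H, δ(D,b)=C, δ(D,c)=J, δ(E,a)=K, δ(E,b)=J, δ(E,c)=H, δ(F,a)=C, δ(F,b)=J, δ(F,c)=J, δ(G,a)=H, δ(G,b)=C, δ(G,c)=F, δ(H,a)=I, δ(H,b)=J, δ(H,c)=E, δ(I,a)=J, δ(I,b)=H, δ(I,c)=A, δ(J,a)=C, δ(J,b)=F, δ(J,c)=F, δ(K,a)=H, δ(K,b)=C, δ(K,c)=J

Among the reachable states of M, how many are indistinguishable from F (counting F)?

States {D} cannot be reached from the start state, so discard them.
P0 = {G,K} | {A,B,C,E,F,H,I,J}.
Refine {A,B,C,E,F,H,I,J} on symbol a: members go to different blocks, giving {A,B,C,F,H,I,J} and {E}.
Split {A,B,C,F,H,I,J} by δ(·,c) → {A,B,F,I,J} and {C} and {H}.
Split {A,B,F,I,J} by δ(·,a) → {A,B,I} and {F,J}.
Stable partition: {G,K} | {A,B,I} | {E} | {C} | {H} | {F,J} — 6 equivalence classes.
State F belongs to the block {F,J}, which has 2 states.

2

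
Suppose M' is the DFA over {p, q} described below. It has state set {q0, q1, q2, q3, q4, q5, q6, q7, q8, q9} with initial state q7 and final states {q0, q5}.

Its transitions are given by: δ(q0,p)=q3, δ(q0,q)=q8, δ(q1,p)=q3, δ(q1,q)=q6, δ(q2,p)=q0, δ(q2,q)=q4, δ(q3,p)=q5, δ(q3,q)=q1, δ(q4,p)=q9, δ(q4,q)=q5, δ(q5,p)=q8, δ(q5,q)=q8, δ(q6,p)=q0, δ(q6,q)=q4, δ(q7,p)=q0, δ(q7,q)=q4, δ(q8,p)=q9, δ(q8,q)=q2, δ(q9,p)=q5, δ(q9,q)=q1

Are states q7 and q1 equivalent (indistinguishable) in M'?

All states are reachable from the start state.
Start with accepting vs non-accepting: {q0,q5} | {q1,q2,q3,q4,q6,q7,q8,q9}.
On input p, block {q1,q2,q3,q4,q6,q7,q8,q9} splits into {q2,q3,q6,q7,q9} and {q1,q4,q8}.
Refine {q0,q5} on symbol p: members go to different blocks, giving {q0} and {q5}.
On input p, block {q2,q3,q6,q7,q9} splits into {q2,q6,q7} and {q3,q9}.
Refine {q1,q4,q8} on symbol q: members go to different blocks, giving {q1,q8} and {q4}.
Stable partition: {q0} | {q2,q6,q7} | {q1,q8} | {q5} | {q3,q9} | {q4} — 6 equivalence classes.
q7 and q1 end up in different blocks, so they are distinguishable. For instance, the string 'p' is accepted from only q7.

No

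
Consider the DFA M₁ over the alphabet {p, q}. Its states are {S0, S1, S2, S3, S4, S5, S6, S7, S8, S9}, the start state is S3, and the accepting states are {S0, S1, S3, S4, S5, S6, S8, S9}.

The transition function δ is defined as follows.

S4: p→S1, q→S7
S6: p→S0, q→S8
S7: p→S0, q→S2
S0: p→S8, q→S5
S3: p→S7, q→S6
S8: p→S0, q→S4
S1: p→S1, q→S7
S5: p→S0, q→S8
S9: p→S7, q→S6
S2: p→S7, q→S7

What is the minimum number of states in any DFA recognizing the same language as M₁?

Reachable states from the start: {S0,S1,S2,S3,S4,S5,S6,S7,S8}. Unreachable: {S9} — drop them.
Start with accepting vs non-accepting: {S0,S1,S3,S4,S5,S6,S8} | {S2,S7}.
Refine {S0,S1,S3,S4,S5,S6,S8} on symbol p: members go to different blocks, giving {S0,S1,S4,S5,S6,S8} and {S3}.
Split {S0,S1,S4,S5,S6,S8} by δ(·,q) → {S0,S5,S6,S8} and {S1,S4}.
On input q, block {S0,S5,S6,S8} splits into {S0,S5,S6} and {S8}.
Split {S0,S5,S6} by δ(·,p) → {S5,S6} and {S0}.
Split {S2,S7} by δ(·,p) → {S2} and {S7}.
Stable partition: {S5,S6} | {S2} | {S3} | {S1,S4} | {S8} | {S0} | {S7} — 7 equivalence classes.

7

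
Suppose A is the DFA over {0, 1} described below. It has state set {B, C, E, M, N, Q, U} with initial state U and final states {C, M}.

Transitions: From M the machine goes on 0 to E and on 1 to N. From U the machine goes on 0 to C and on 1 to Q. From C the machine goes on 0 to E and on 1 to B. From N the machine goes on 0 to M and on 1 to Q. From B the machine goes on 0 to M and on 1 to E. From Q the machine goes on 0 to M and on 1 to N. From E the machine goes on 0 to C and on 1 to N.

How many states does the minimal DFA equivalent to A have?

Every state is reachable, so we keep all 7.
Start with accepting vs non-accepting: {C,M} | {B,E,N,Q,U}.
The partition is now stable with 2 blocks: {C,M} | {B,E,N,Q,U}.

2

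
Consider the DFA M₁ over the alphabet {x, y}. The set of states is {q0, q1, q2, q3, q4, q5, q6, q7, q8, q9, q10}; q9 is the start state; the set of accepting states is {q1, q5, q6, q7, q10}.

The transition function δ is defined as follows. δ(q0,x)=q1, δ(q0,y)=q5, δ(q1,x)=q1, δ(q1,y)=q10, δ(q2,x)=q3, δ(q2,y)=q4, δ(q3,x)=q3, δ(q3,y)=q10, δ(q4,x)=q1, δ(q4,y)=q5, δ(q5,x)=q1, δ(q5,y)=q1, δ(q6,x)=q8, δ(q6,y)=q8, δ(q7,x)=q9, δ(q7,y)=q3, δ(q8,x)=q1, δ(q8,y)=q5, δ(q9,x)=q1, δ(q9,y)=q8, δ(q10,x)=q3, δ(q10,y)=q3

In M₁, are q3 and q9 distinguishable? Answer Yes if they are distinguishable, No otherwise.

Yes

First remove the unreachable states {q0,q2,q4,q6,q7}; 6 states remain.
P0 = {q1,q5,q10} | {q3,q8,q9}.
Refine {q1,q5,q10} on symbol x: members go to different blocks, giving {q1,q5} and {q10}.
Refine {q1,q5} on symbol y: members go to different blocks, giving {q1} and {q5}.
Refine {q3,q8,q9} on symbol x: members go to different blocks, giving {q8,q9} and {q3}.
Refine {q8,q9} on symbol y: members go to different blocks, giving {q8} and {q9}.
Stable partition: {q1} | {q8} | {q10} | {q5} | {q3} | {q9} — 6 equivalence classes.
q3 and q9 end up in different blocks, so they are distinguishable. For instance, the string 'x' is accepted from only q9.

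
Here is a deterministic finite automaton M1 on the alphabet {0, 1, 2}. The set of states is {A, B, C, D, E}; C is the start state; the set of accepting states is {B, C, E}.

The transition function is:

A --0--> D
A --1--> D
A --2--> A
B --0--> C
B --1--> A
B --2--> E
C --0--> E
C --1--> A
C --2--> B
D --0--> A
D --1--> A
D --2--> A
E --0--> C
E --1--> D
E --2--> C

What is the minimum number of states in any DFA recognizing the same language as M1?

2

All states are reachable from the start state.
Initial partition by acceptance: {B,C,E} | {A,D}.
No further refinement is possible. Final partition (2 blocks): {B,C,E} | {A,D}.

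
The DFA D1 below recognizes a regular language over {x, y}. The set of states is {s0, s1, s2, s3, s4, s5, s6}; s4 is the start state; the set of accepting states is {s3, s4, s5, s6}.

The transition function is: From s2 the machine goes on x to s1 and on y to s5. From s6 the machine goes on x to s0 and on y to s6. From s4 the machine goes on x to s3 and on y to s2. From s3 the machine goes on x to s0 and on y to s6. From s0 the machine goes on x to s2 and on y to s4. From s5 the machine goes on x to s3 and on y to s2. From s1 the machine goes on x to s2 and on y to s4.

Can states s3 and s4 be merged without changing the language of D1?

All states are reachable from the start state.
Start with accepting vs non-accepting: {s3,s4,s5,s6} | {s0,s1,s2}.
Refine {s3,s4,s5,s6} on symbol x: members go to different blocks, giving {s3,s6} and {s4,s5}.
No further refinement is possible. Final partition (3 blocks): {s3,s6} | {s0,s1,s2} | {s4,s5}.
s3 and s4 end up in different blocks, so they are distinguishable. For instance, the string 'x' is accepted from only s4.

No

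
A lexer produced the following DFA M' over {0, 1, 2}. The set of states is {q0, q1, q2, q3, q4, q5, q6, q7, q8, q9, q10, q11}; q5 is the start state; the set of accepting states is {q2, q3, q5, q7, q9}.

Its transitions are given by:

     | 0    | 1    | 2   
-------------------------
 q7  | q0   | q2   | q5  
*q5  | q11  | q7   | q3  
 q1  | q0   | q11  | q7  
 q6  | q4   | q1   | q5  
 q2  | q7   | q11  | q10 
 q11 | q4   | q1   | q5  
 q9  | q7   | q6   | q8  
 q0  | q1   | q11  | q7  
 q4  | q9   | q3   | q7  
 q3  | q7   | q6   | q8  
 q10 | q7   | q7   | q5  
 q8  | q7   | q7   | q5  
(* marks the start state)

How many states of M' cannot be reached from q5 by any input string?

Exploring from q5, all states are eventually visited, so none are unreachable.

0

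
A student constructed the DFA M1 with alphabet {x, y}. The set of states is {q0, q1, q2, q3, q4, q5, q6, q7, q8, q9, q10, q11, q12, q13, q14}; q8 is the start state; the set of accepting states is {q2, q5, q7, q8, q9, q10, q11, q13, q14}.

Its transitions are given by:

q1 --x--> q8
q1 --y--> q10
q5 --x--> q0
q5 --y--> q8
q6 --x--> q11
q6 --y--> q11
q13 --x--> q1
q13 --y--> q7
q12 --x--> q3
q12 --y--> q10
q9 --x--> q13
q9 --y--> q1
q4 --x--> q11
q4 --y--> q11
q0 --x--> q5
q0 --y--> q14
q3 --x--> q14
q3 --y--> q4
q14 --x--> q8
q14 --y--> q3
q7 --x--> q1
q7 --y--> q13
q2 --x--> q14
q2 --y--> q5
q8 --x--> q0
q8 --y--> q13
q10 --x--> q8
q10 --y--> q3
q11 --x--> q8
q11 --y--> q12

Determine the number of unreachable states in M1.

No path from q8 leads to q2, q6, q9; the other 12 states are all reachable.

3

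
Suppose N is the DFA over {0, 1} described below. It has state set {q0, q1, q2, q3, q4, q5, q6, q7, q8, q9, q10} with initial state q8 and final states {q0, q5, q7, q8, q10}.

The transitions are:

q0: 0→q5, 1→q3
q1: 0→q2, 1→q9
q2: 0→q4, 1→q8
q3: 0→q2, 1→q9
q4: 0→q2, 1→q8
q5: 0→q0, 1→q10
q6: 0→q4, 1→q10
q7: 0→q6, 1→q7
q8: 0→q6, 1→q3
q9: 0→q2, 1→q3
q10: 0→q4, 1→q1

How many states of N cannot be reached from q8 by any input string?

3

BFS from q8 reaches {q1, q2, q3, q4, q6, q8, q9, q10}; the 3 state(s) q0, q5, q7 are never visited.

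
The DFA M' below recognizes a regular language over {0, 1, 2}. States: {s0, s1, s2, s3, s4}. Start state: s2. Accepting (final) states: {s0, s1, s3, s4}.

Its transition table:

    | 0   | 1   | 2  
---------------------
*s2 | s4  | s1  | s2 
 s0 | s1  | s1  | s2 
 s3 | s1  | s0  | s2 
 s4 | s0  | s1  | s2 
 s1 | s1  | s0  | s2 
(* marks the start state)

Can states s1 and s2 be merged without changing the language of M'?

First remove the unreachable states {s3}; 4 states remain.
Start with accepting vs non-accepting: {s0,s1,s4} | {s2}.
The partition is now stable with 2 blocks: {s0,s1,s4} | {s2}.
s1 and s2 end up in different blocks, so they are distinguishable. For instance, the string 'ε' is accepted from only s1.

No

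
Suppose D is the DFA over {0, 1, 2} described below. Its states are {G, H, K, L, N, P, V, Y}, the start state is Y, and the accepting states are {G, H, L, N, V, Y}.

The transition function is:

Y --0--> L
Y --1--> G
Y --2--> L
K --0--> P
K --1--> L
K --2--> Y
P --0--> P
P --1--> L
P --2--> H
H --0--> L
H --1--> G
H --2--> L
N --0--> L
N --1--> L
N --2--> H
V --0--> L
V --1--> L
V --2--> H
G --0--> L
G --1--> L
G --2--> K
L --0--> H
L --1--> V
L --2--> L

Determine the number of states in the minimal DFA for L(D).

States {N} cannot be reached from the start state, so discard them.
P0 = {G,H,L,V,Y} | {K,P}.
Refine {G,H,L,V,Y} on symbol 2: members go to different blocks, giving {H,L,V,Y} and {G}.
Refine {H,L,V,Y} on symbol 1: members go to different blocks, giving {H,Y} and {L,V}.
On input 0, block {L,V} splits into {L} and {V}.
No further refinement is possible. Final partition (5 blocks): {H,Y} | {K,P} | {G} | {L} | {V}.

5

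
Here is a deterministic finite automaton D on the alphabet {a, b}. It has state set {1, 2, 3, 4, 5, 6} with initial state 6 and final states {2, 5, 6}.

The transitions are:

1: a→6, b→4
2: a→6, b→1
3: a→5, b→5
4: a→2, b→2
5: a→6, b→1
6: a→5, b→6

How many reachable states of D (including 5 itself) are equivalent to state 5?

2

States {3} cannot be reached from the start state, so discard them.
P0 = {2,5,6} | {1,4}.
Refine {2,5,6} on symbol b: members go to different blocks, giving {2,5} and {6}.
On input a, block {1,4} splits into {1} and {4}.
The partition is now stable with 4 blocks: {2,5} | {1} | {6} | {4}.
The equivalence class containing 5 is {2,5}, of size 2.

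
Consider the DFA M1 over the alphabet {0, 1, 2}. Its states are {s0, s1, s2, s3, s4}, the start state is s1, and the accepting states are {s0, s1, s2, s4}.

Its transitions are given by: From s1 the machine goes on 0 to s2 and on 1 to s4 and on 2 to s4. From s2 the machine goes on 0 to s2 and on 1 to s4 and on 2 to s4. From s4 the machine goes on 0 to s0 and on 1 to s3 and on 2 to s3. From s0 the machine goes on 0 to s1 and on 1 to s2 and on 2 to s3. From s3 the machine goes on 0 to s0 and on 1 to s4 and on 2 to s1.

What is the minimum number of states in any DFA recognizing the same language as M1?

4

Initial partition by acceptance: {s0,s1,s2,s4} | {s3}.
Split {s0,s1,s2,s4} by δ(·,1) → {s0,s1,s2} and {s4}.
On input 1, block {s0,s1,s2} splits into {s1,s2} and {s0}.
No further refinement is possible. Final partition (4 blocks): {s1,s2} | {s3} | {s4} | {s0}.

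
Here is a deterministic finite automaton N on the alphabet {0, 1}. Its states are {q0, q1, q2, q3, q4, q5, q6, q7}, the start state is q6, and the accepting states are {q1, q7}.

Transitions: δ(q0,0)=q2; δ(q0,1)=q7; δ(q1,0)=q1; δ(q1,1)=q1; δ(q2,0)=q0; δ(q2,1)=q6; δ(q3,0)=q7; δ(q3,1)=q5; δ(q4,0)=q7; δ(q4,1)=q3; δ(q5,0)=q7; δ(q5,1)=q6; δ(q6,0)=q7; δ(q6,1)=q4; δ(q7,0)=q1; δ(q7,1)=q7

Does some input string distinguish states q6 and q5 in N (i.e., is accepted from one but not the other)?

No

Reachable states from the start: {q1,q3,q4,q5,q6,q7}. Unreachable: {q0,q2} — drop them.
Start with accepting vs non-accepting: {q1,q7} | {q3,q4,q5,q6}.
No further refinement is possible. Final partition (2 blocks): {q1,q7} | {q3,q4,q5,q6}.
q6 and q5 lie in the same block of the stable partition, so they are equivalent — no string distinguishes them.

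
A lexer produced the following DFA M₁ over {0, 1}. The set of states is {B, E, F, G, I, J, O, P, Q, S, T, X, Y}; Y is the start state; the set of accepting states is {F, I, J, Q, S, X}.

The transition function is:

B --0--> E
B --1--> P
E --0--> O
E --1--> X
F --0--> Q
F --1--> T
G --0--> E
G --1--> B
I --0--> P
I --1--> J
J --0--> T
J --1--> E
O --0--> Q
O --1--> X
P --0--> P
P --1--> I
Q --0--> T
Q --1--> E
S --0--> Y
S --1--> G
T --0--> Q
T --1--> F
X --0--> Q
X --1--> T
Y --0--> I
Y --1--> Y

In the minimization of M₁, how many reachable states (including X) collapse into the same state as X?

2

First remove the unreachable states {B,G,S}; 10 states remain.
P0 = {F,I,J,Q,X} | {E,O,P,T,Y}.
Refine {F,I,J,Q,X} on symbol 0: members go to different blocks, giving {I,J,Q} and {F,X}.
On input 1, block {I,J,Q} splits into {J,Q} and {I}.
On input 0, block {E,O,P,T,Y} splits into {O,T} and {E,P} and {Y}.
On input 0, block {E,P} splits into {E} and {P}.
The partition is now stable with 7 blocks: {J,Q} | {O,T} | {F,X} | {I} | {E} | {Y} | {P}.
The equivalence class containing X is {F,X}, of size 2.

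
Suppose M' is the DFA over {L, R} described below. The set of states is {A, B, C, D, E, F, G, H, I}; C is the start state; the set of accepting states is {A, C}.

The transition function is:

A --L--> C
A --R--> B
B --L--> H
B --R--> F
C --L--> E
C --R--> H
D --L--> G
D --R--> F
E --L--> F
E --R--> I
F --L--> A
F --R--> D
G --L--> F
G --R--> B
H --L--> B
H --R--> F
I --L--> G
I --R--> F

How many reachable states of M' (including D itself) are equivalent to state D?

2

P0 = {A,C} | {B,D,E,F,G,H,I}.
On input L, block {A,C} splits into {A} and {C}.
Refine {B,D,E,F,G,H,I} on symbol L: members go to different blocks, giving {B,D,E,G,H,I} and {F}.
On input L, block {B,D,E,G,H,I} splits into {B,D,H,I} and {E,G}.
On input L, block {B,D,H,I} splits into {B,H} and {D,I}.
Refine {E,G} on symbol R: members go to different blocks, giving {E} and {G}.
The partition is now stable with 7 blocks: {A} | {B,H} | {C} | {F} | {E} | {D,I} | {G}.
The equivalence class containing D is {D,I}, of size 2.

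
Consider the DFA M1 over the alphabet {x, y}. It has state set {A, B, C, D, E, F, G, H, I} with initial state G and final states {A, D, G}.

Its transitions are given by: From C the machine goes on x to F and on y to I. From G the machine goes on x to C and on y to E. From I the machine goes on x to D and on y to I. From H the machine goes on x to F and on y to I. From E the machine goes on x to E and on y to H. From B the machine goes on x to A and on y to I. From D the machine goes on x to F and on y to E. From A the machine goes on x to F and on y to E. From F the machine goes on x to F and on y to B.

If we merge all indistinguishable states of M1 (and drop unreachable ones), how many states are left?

All states are reachable from the start state.
Start with accepting vs non-accepting: {A,D,G} | {B,C,E,F,H,I}.
Refine {B,C,E,F,H,I} on symbol x: members go to different blocks, giving {C,E,F,H} and {B,I}.
Split {C,E,F,H} by δ(·,y) → {C,F,H} and {E}.
No further refinement is possible. Final partition (4 blocks): {A,D,G} | {C,F,H} | {B,I} | {E}.

4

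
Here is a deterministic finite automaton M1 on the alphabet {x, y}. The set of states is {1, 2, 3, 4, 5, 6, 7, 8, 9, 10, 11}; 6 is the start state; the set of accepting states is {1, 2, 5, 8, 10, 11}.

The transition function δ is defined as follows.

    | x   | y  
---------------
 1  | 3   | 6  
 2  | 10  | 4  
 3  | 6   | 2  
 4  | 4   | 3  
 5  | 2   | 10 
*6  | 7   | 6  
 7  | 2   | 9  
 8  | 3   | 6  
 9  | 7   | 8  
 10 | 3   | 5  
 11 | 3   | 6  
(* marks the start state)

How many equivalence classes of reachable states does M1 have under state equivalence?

9

States {1,11} cannot be reached from the start state, so discard them.
Start with accepting vs non-accepting: {2,5,8,10} | {3,4,6,7,9}.
On input x, block {2,5,8,10} splits into {2,5} and {8,10}.
On input x, block {2,5} splits into {2} and {5}.
Refine {3,4,6,7,9} on symbol x: members go to different blocks, giving {3,4,6,9} and {7}.
On input x, block {3,4,6,9} splits into {3,4} and {6,9}.
Split {3,4} by δ(·,x) → {3} and {4}.
Refine {8,10} on symbol y: members go to different blocks, giving {8} and {10}.
Refine {6,9} on symbol y: members go to different blocks, giving {6} and {9}.
No further refinement is possible. Final partition (9 blocks): {2} | {3} | {8} | {5} | {7} | {6} | {4} | {10} | {9}.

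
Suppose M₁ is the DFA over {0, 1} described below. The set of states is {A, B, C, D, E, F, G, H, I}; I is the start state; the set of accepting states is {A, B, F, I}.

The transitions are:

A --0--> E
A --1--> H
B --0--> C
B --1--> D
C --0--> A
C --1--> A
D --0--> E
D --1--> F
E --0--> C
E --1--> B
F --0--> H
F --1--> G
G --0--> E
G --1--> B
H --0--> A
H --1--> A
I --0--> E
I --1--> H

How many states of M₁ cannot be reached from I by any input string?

Every one of the 9 states is reachable from I.

0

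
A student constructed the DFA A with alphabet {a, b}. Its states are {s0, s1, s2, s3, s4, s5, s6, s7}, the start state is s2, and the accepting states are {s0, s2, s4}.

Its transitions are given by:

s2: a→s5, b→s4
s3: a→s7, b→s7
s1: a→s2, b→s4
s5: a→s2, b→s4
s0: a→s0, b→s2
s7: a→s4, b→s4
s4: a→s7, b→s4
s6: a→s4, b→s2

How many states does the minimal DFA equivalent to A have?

2

First remove the unreachable states {s0,s1,s3,s6}; 4 states remain.
Start with accepting vs non-accepting: {s2,s4} | {s5,s7}.
No further refinement is possible. Final partition (2 blocks): {s2,s4} | {s5,s7}.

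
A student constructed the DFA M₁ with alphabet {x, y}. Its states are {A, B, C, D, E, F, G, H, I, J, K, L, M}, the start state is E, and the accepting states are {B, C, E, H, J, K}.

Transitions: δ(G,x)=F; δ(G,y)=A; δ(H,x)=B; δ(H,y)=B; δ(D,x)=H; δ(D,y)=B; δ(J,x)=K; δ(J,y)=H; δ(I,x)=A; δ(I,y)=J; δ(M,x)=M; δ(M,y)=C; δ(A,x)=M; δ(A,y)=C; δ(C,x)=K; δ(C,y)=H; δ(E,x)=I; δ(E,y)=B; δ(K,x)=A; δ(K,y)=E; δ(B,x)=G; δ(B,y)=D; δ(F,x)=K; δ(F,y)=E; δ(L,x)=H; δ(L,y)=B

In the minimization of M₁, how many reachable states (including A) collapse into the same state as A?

3

States {L} cannot be reached from the start state, so discard them.
Start with accepting vs non-accepting: {B,C,E,H,J,K} | {A,D,F,G,I,M}.
Refine {B,C,E,H,J,K} on symbol x: members go to different blocks, giving {B,E,K} and {C,H,J}.
Refine {B,E,K} on symbol y: members go to different blocks, giving {E,K} and {B}.
Split {E,K} by δ(·,y) → {E} and {K}.
Split {A,D,F,G,I,M} by δ(·,x) → {A,G,I,M} and {D} and {F}.
On input x, block {A,G,I,M} splits into {A,I,M} and {G}.
Refine {C,H,J} on symbol x: members go to different blocks, giving {C,J} and {H}.
Stable partition: {E} | {A,I,M} | {C,J} | {B} | {K} | {D} | {F} | {G} | {H} — 9 equivalence classes.
State A belongs to the block {A,I,M}, which has 3 states.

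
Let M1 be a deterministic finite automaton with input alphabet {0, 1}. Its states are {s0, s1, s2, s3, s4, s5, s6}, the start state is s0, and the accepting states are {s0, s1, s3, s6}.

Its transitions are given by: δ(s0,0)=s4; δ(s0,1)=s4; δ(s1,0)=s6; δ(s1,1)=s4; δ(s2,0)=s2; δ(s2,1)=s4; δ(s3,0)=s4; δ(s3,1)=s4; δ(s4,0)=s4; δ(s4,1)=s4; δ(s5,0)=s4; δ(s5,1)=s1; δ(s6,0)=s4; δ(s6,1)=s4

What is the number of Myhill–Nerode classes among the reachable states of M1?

2

First remove the unreachable states {s1,s2,s3,s5,s6}; 2 states remain.
Initial partition by acceptance: {s0} | {s4}.
Stable partition: {s0} | {s4} — 2 equivalence classes.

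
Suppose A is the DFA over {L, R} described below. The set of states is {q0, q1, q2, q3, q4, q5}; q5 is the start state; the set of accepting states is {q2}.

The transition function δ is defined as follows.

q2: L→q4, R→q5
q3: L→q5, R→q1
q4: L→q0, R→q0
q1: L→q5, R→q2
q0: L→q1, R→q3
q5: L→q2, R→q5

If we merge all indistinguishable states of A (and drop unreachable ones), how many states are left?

All states are reachable from the start state.
Start with accepting vs non-accepting: {q2} | {q0,q1,q3,q4,q5}.
On input L, block {q0,q1,q3,q4,q5} splits into {q0,q1,q3,q4} and {q5}.
Refine {q0,q1,q3,q4} on symbol L: members go to different blocks, giving {q0,q4} and {q1,q3}.
Split {q0,q4} by δ(·,L) → {q0} and {q4}.
Split {q1,q3} by δ(·,R) → {q1} and {q3}.
Stable partition: {q2} | {q0} | {q5} | {q1} | {q4} | {q3} — 6 equivalence classes.

6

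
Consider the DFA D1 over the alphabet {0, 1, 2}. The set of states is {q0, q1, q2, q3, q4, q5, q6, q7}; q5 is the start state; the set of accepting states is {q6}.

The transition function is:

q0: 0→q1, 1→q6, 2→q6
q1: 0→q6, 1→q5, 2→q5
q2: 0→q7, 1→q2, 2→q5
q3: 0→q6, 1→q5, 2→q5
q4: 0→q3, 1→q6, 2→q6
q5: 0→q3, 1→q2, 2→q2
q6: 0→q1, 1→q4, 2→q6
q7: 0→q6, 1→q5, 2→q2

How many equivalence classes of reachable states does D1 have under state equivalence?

States {q0} cannot be reached from the start state, so discard them.
Initial partition by acceptance: {q6} | {q1,q2,q3,q4,q5,q7}.
Refine {q1,q2,q3,q4,q5,q7} on symbol 0: members go to different blocks, giving {q1,q3,q7} and {q2,q4,q5}.
Split {q2,q4,q5} by δ(·,1) → {q2,q5} and {q4}.
The partition is now stable with 4 blocks: {q6} | {q1,q3,q7} | {q2,q5} | {q4}.

4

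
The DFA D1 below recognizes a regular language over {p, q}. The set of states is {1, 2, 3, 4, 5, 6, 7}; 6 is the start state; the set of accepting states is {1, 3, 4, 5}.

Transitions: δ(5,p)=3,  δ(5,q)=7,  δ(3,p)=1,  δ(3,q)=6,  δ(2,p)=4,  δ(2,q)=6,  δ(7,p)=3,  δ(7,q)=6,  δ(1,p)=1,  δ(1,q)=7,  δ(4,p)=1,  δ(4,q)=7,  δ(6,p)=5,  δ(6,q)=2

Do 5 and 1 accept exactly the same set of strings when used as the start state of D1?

Yes

Every state is reachable, so we keep all 7.
Initial partition by acceptance: {1,3,4,5} | {2,6,7}.
No further refinement is possible. Final partition (2 blocks): {1,3,4,5} | {2,6,7}.
5 and 1 lie in the same block of the stable partition, so they are equivalent — no string distinguishes them.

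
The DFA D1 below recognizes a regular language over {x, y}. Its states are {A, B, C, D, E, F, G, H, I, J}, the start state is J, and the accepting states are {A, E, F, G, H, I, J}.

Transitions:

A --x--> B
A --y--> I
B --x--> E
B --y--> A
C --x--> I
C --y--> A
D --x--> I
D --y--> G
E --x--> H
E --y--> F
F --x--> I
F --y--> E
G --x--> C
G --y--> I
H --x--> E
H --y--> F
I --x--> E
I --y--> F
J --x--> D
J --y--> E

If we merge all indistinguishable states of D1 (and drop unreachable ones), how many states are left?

3

P0 = {A,E,F,G,H,I,J} | {B,C,D}.
On input x, block {A,E,F,G,H,I,J} splits into {E,F,H,I} and {A,G,J}.
Stable partition: {E,F,H,I} | {B,C,D} | {A,G,J} — 3 equivalence classes.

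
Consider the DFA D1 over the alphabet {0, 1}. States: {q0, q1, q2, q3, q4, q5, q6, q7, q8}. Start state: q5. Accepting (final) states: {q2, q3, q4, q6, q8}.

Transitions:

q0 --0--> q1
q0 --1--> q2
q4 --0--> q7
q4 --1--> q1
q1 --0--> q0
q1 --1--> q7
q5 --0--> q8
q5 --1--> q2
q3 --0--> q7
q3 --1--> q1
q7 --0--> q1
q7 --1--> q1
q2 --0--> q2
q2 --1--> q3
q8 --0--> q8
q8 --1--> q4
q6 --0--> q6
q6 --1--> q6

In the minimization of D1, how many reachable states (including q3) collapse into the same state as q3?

2

States {q6} cannot be reached from the start state, so discard them.
Start with accepting vs non-accepting: {q2,q3,q4,q8} | {q0,q1,q5,q7}.
Refine {q2,q3,q4,q8} on symbol 0: members go to different blocks, giving {q2,q8} and {q3,q4}.
Split {q0,q1,q5,q7} by δ(·,0) → {q0,q1,q7} and {q5}.
On input 1, block {q0,q1,q7} splits into {q1,q7} and {q0}.
Refine {q1,q7} on symbol 0: members go to different blocks, giving {q1} and {q7}.
Stable partition: {q2,q8} | {q1} | {q3,q4} | {q5} | {q0} | {q7} — 6 equivalence classes.
State q3 belongs to the block {q3,q4}, which has 2 states.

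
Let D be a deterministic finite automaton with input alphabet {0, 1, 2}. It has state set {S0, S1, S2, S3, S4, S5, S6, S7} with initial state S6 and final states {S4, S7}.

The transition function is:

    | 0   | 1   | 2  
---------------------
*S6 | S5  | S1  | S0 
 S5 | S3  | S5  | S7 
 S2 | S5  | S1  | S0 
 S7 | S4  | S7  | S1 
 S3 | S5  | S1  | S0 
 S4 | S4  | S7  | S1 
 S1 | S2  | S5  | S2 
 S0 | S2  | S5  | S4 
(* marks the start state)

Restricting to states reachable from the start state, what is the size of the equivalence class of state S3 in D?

3

All states are reachable from the start state.
P0 = {S4,S7} | {S0,S1,S2,S3,S5,S6}.
Split {S0,S1,S2,S3,S5,S6} by δ(·,2) → {S1,S2,S3,S6} and {S0,S5}.
Split {S1,S2,S3,S6} by δ(·,0) → {S2,S3,S6} and {S1}.
No further refinement is possible. Final partition (4 blocks): {S4,S7} | {S2,S3,S6} | {S0,S5} | {S1}.
State S3 belongs to the block {S2,S3,S6}, which has 3 states.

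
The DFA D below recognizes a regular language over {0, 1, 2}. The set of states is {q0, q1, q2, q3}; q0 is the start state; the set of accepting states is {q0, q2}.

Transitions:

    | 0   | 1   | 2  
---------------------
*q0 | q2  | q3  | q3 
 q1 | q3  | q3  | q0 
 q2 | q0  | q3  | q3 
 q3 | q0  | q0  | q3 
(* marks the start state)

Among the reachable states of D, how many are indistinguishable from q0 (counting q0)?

2

Reachable states from the start: {q0,q2,q3}. Unreachable: {q1} — drop them.
P0 = {q0,q2} | {q3}.
The partition is now stable with 2 blocks: {q0,q2} | {q3}.
State q0 belongs to the block {q0,q2}, which has 2 states.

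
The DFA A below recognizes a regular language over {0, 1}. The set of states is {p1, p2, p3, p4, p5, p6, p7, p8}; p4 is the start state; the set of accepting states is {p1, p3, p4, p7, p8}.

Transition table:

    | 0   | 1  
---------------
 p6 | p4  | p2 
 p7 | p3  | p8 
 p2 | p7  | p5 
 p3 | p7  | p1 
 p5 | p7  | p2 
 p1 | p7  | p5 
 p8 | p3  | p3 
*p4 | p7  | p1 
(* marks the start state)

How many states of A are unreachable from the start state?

1

Starting at p4 and following transitions, the reachable set is {p1, p2, p3, p4, p5, p7, p8}. That leaves p6 unreachable — 1 in total.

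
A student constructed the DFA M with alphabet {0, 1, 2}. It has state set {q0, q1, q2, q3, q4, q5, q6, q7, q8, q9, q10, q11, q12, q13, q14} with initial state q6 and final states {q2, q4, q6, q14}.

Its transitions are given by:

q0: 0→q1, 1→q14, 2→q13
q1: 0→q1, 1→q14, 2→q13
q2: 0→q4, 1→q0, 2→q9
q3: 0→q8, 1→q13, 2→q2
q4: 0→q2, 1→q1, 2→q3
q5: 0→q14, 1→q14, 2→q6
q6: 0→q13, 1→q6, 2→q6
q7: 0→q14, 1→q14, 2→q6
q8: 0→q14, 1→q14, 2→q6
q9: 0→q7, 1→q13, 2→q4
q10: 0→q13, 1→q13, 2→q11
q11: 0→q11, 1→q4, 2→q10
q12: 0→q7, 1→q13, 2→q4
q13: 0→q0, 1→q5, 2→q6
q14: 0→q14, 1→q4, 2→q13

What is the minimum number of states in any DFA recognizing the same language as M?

Reachable states from the start: {q0,q1,q2,q3,q4,q5,q6,q7,q8,q9,q13,q14}. Unreachable: {q10,q11,q12} — drop them.
Start with accepting vs non-accepting: {q2,q4,q6,q14} | {q0,q1,q3,q5,q7,q8,q9,q13}.
Split {q2,q4,q6,q14} by δ(·,0) → {q2,q4,q14} and {q6}.
On input 1, block {q2,q4,q14} splits into {q2,q4} and {q14}.
Refine {q0,q1,q3,q5,q7,q8,q9,q13} on symbol 0: members go to different blocks, giving {q0,q1,q3,q9,q13} and {q5,q7,q8}.
Refine {q0,q1,q3,q9,q13} on symbol 0: members go to different blocks, giving {q0,q1,q13} and {q3,q9}.
Refine {q0,q1,q13} on symbol 1: members go to different blocks, giving {q0,q1} and {q13}.
The partition is now stable with 7 blocks: {q2,q4} | {q0,q1} | {q6} | {q14} | {q5,q7,q8} | {q3,q9} | {q13}.

7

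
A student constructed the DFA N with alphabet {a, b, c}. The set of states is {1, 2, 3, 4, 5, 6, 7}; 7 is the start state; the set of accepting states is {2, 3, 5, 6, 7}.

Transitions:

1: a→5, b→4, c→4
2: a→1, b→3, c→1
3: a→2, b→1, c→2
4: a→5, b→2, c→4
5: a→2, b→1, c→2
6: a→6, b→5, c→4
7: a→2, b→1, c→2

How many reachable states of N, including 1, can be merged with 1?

1

States {6} cannot be reached from the start state, so discard them.
P0 = {2,3,5,7} | {1,4}.
Split {2,3,5,7} by δ(·,a) → {3,5,7} and {2}.
Refine {1,4} on symbol b: members go to different blocks, giving {1} and {4}.
The partition is now stable with 4 blocks: {3,5,7} | {1} | {2} | {4}.
State 1 belongs to the block {1}, which has 1 states.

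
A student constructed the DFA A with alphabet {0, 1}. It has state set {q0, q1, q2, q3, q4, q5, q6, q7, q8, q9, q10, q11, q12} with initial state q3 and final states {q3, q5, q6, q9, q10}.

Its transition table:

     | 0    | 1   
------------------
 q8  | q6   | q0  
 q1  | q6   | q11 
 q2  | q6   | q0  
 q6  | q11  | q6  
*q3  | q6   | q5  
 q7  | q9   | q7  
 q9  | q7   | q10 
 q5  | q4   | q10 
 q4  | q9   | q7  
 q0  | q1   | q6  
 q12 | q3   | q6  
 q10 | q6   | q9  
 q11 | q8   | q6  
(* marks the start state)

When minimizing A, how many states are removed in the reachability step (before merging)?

2

Starting at q3 and following transitions, the reachable set is {q0, q1, q3, q4, q5, q6, q7, q8, q9, q10, q11}. That leaves q2, q12 unreachable — 2 in total.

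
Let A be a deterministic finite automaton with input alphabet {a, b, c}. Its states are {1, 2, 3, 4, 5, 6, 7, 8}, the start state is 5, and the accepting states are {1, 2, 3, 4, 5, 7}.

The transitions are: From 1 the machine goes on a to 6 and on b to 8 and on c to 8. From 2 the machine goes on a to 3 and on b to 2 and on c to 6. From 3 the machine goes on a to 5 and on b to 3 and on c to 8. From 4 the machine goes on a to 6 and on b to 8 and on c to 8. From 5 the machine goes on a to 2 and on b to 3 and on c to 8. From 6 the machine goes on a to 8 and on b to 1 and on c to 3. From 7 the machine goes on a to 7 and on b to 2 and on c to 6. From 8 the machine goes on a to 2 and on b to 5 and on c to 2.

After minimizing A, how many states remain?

States {4,7} cannot be reached from the start state, so discard them.
P0 = {1,2,3,5} | {6,8}.
Split {1,2,3,5} by δ(·,a) → {2,3,5} and {1}.
Split {6,8} by δ(·,a) → {6} and {8}.
Refine {2,3,5} on symbol c: members go to different blocks, giving {3,5} and {2}.
On input a, block {3,5} splits into {3} and {5}.
No further refinement is possible. Final partition (6 blocks): {3} | {6} | {1} | {8} | {2} | {5}.

6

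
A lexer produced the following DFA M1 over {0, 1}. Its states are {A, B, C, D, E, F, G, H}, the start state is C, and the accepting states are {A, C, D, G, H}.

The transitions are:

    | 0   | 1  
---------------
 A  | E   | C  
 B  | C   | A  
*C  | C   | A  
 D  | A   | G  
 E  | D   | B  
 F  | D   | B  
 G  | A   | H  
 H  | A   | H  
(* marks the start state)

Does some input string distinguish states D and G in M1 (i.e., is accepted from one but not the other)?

First remove the unreachable states {F}; 7 states remain.
Initial partition by acceptance: {A,C,D,G,H} | {B,E}.
Split {A,C,D,G,H} by δ(·,0) → {C,D,G,H} and {A}.
On input 0, block {C,D,G,H} splits into {D,G,H} and {C}.
Refine {B,E} on symbol 0: members go to different blocks, giving {B} and {E}.
Stable partition: {D,G,H} | {B} | {A} | {C} | {E} — 5 equivalence classes.
D and G lie in the same block of the stable partition, so they are equivalent — no string distinguishes them.

No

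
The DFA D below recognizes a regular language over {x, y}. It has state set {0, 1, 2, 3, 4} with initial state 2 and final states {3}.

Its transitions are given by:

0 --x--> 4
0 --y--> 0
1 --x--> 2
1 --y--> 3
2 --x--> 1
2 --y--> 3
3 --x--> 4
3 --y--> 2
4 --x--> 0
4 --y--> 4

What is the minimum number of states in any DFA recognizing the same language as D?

Start with accepting vs non-accepting: {3} | {0,1,2,4}.
Split {0,1,2,4} by δ(·,y) → {0,4} and {1,2}.
Stable partition: {3} | {0,4} | {1,2} — 3 equivalence classes.

3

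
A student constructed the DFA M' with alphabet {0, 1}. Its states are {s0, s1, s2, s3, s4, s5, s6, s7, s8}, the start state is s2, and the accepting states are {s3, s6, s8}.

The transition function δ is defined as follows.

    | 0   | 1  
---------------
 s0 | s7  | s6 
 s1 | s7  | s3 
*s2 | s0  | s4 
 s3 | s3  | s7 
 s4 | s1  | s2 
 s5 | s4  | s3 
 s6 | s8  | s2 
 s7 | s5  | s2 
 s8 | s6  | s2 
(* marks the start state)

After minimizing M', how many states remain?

3

All states are reachable from the start state.
Initial partition by acceptance: {s3,s6,s8} | {s0,s1,s2,s4,s5,s7}.
Split {s0,s1,s2,s4,s5,s7} by δ(·,1) → {s0,s1,s5} and {s2,s4,s7}.
Stable partition: {s3,s6,s8} | {s0,s1,s5} | {s2,s4,s7} — 3 equivalence classes.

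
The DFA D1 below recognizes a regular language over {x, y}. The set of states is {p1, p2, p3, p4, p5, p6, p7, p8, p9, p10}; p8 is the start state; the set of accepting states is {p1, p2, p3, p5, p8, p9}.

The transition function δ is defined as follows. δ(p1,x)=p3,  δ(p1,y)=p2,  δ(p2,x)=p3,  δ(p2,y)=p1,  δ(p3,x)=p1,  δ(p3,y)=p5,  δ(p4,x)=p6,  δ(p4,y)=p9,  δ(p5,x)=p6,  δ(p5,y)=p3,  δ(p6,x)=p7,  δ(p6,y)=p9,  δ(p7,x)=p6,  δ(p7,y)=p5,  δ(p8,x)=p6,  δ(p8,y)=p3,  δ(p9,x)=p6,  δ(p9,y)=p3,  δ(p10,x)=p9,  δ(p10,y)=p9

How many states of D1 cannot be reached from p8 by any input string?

No path from p8 leads to p4, p10; the other 8 states are all reachable.

2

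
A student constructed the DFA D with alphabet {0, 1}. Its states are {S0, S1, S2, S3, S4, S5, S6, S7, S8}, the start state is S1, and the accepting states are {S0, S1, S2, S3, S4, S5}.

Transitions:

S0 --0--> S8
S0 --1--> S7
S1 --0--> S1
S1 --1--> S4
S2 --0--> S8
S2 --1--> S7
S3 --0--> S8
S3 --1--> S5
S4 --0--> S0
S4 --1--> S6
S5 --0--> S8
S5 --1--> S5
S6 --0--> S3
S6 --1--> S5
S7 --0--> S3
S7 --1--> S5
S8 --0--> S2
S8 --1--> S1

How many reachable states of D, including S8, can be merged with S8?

1

Initial partition by acceptance: {S0,S1,S2,S3,S4,S5} | {S6,S7,S8}.
Refine {S0,S1,S2,S3,S4,S5} on symbol 0: members go to different blocks, giving {S0,S2,S3,S5} and {S1,S4}.
On input 1, block {S0,S2,S3,S5} splits into {S0,S2} and {S3,S5}.
On input 0, block {S6,S7,S8} splits into {S6,S7} and {S8}.
Refine {S1,S4} on symbol 0: members go to different blocks, giving {S1} and {S4}.
Stable partition: {S0,S2} | {S6,S7} | {S1} | {S3,S5} | {S8} | {S4} — 6 equivalence classes.
State S8 belongs to the block {S8}, which has 1 states.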